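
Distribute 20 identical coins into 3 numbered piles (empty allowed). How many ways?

Stars and bars: C(n+k-1, k-1) = C(22,2).

Final answer: C(22,2) = 231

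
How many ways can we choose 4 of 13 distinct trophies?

C(13,4) = 13!/(4! x (13-4)!).

Final answer: C(13,4) = 715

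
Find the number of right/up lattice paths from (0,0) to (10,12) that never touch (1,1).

Total paths to (10,12): C(22,12) = 646646.
Paths through (1,1): C(2,1) x C(20,11) = 335920.
Avoiding (1,1): 646646 - 335920.

Final answer: 310726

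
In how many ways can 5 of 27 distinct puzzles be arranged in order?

P(27,5) = 27!/(27-5)! = 27!/22!.

Final answer: P(27,5) = 9687600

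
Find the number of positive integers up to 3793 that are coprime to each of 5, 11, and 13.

|div by 5|=758, |div by 11|=344, |div by 13|=291.
|div by 5&11|=68, |div by 5&13|=58, |div by 11&13|=26, |div by all|=5.
By inclusion-exclusion, divisible by at least one: 758+344+291-68-58-26+5 = 1246.
Not divisible by any: 3793 - 1246.

Final answer: 2547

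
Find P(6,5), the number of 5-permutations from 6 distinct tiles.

P(6,5) = 6!/(6-5)! = 6!/1!.

Final answer: P(6,5) = 720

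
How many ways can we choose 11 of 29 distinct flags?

C(29,11) = 29!/(11! x 18!).

Final answer: \binom{29}{11} = 34597290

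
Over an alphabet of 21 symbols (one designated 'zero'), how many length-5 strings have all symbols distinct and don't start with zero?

First digit: 20 (nonzero). Second: 20 (not first). Third: 19, etc.
Total: 20 x 20 x 19 x 18 x 17.

Final answer: 2325600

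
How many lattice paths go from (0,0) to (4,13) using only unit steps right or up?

Each path has 4 right steps and 13 up steps in some order (17 steps total).
Choose which 13 of the 17 steps are up: C(17,13).

Final answer: C(17,13) = 2380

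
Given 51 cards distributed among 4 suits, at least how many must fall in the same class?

By pigeonhole with 51 objects and 4 categories: ceiling(51/4).

Final answer: 13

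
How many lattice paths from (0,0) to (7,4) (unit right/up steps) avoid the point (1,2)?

Total paths to (7,4): C(11,4) = 330.
Paths through (1,2): C(3,2) x C(8,2) = 84.
Avoiding (1,2): 330 - 84.

Final answer: 246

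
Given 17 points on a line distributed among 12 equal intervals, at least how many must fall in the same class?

By pigeonhole with 17 objects and 12 categories: ceiling(17/12).

Final answer: 2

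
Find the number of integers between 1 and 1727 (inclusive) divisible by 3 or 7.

Multiples of 3: 575. Multiples of 7: 246. Of both (lcm=21): 82.
By inclusion-exclusion: 575 + 246 - 82.

Final answer: 739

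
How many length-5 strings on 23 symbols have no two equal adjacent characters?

First character: 23 choices. Each subsequent: 22 choices (must differ from the previous one).
Total: 23 x 22^4.

Final answer: 23 x 22^{4} = 5387888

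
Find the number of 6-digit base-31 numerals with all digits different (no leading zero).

The leading digit has 30 choices (anything but zero); the next has 30 (anything but the first), then 29, and so on, one fewer each time.
Total: 30 x 30 x 29 x 28 x 27 x 26.

Final answer: 513021600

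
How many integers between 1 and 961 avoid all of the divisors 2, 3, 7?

|div by 2|=480, |div by 3|=320, |div by 7|=137.
|div by 2&3|=160, |div by 2&7|=68, |div by 3&7|=45, |div by all|=22.
By inclusion-exclusion, divisible by at least one: 480+320+137-160-68-45+22 = 686.
Not divisible by any: 961 - 686.

Final answer: 275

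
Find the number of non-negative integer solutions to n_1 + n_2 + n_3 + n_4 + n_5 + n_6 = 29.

Stars and bars with 29 stars and 5 bars:
C(29+6-1, 6-1) = C(34,5).

Final answer: C(34,5) = 278256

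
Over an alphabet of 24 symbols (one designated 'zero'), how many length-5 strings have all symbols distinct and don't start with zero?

The leading digit has 23 choices (anything but zero); the next has 23 (anything but the first), then 22, and so on, one fewer each time.
Total: 23 x 23 x 22 x 21 x 20.

Final answer: 4887960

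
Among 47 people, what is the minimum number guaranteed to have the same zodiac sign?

There are 12 possible values for zodiac sign. With 47 people and 12 categories, by pigeonhole: ceiling(47/12).

Final answer: 4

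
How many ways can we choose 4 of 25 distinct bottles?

C(25,4) = 25!/(4! x (25-4)!).

Final answer: C(25,4) = 12650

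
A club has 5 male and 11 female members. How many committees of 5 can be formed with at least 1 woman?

Sum over valid woman counts:
C(11,1)C(5,4) = 55
C(11,2)C(5,3) = 550
C(11,3)C(5,2) = 1650
C(11,4)C(5,1) = 1650
C(11,5)C(5,0) = 462
Total: 55 + 550 + 1650 + 1650 + 462.

Final answer: 4367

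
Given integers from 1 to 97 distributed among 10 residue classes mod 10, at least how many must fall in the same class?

By pigeonhole with 97 objects and 10 categories: ceiling(97/10).

Final answer: 10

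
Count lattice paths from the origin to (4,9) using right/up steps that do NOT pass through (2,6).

Total paths to (4,9): C(13,9) = 715.
Paths through (2,6): C(8,6) x C(5,3) = 280.
Avoiding (2,6): 715 - 280.

Final answer: 435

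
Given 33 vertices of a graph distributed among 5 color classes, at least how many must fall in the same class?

By pigeonhole with 33 objects and 5 categories: ceiling(33/5).

Final answer: 7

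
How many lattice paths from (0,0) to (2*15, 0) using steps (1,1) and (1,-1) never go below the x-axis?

Total monotonic paths to (15,15): C(30,15) = 155117520.
A path is bad iff it touches y = x + 1; reflecting its initial segment maps bad paths bijectively onto all paths to (14,16), of which there are C(30,16) = 145422675.
Valid Dyck paths: 155117520 - 145422675.
(These counts are the Catalan numbers.)

Final answer: C_{15} = 9694845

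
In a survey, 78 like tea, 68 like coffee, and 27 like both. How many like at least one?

|A union B| = |A| + |B| - |A intersect B| = 78 + 68 - 27.

Final answer: 119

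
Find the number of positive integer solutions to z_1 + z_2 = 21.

Substitute z'_i = z_i - 1 (so z'_i >= 0). Then sum z'_i = 21 - 2 = 19.
Stars and bars: C(19+2-1, 2-1) = C(20,1).

Final answer: C(20,1) = 20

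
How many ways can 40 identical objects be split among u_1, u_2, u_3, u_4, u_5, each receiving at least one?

Substitute u'_i = u_i - 1 (so u'_i >= 0). Then sum u'_i = 40 - 5 = 35.
Stars and bars: C(35+5-1, 5-1) = C(39,4).

Final answer: C(39,4) = 82251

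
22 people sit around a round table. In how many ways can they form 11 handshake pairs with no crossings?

This is counted by the nth Catalan number C_n. Here n = 22/2 = 11.
Using C_0 = 1 and C_(k+1) = C_k x 2(2k+1)/(k+2), build up term by term: C_1=1, C_2=2, C_3=5, C_4=14, C_5=42, C_6=132, C_7=429, C_8=1430, C_9=4862, C_10=16796, C_11=58786.

Final answer: C_{11} = 58786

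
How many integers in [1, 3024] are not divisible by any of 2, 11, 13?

|div by 2|=1512, |div by 11|=274, |div by 13|=232.
|div by 2&11|=137, |div by 2&13|=116, |div by 11&13|=21, |div by all|=10.
By inclusion-exclusion, divisible by at least one: 1512+274+232-137-116-21+10 = 1754.
Not divisible by any: 3024 - 1754.

Final answer: 1270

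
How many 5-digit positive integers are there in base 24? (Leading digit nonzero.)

Leading digit: 23 options (nonzero). Other 4 digit(s): 24 options each.
Total: 23 x 24^4.

Final answer: 7630848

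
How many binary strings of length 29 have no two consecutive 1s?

Let a(n) count valid strings. If the last bit is 0 the prefix is any valid string of length n-1; if it is 1 the string must end in 01 with a valid prefix of length n-2. So a(n) = a(n-1) + a(n-2), a(1)=2, a(2)=3.
Computing successive values: a(1)=2, a(2)=3, a(3)=5, a(4)=8, a(5)=13, a(6)=21, a(7)=34, a(8)=55, a(9)=89, a(10)=144, a(11)=233, a(12)=377, a(13)=610, a(14)=987, a(15)=1597, a(16)=2584, a(17)=4181, a(18)=6765, a(19)=10946, a(20)=17711, a(21)=28657, a(22)=46368, a(23)=75025, a(24)=121393, a(25)=196418, a(26)=317811, a(27)=514229, a(28)=832040, a(29)=1346269.

Final answer: 1346269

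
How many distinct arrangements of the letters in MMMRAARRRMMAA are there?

Letters (A:4, M:5, R:4). Total letters: 13.
Permutations = 13!/(5! x 4! x 4!).

Final answer: 90090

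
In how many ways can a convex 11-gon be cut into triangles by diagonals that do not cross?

The structures are counted by the Catalan number C_n. Here n = 11 - 2 = 9.
C_n = C(2n,n)/(n+1), so C_{9} = C(18,9)/10 = 48620/10.

Final answer: C_{9} = 4862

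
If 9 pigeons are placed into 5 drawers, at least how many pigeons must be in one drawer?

By the pigeonhole principle: ceiling(9/5).

Final answer: 2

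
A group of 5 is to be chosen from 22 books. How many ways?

C(22,5) = 22!/(5! x 17!).

Final answer: \binom{22}{5} = 26334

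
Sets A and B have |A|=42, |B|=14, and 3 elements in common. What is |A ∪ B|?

|A union B| = |A| + |B| - |A intersect B| = 42 + 14 - 3.

Final answer: 53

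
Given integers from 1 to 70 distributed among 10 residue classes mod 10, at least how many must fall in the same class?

By pigeonhole with 70 objects and 10 categories: ceiling(70/10).

Final answer: 7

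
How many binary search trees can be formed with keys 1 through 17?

This is counted by the nth Catalan number C_n. Here n = 17.
C_n = C(2n,n)/(n+1), so C_{17} = C(34,17)/18 = 2333606220/18.

Final answer: C_{17} = 129644790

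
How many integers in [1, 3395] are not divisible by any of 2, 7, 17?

|div by 2|=1697, |div by 7|=485, |div by 17|=199.
|div by 2&7|=242, |div by 2&17|=99, |div by 7&17|=28, |div by all|=14.
By inclusion-exclusion, divisible by at least one: 1697+485+199-242-99-28+14 = 2026.
Not divisible by any: 3395 - 2026.

Final answer: 1369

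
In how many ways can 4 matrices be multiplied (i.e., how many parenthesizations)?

The structures are counted by the Catalan number C_n. Here n = 4 - 1 = 3.
C_n = C(2n,n)/(n+1), so C_{3} = C(6,3)/4 = 20/4.

Final answer: C_{3} = 5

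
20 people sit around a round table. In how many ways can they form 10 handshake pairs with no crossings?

The structures are counted by the Catalan number C_n. Here n = 20/2 = 10.
C_n = C(2n,n) - C(2n,n+1), so C_{10} = C(20,10) - C(20,11) = 184756 - 167960.

Final answer: C_{10} = 16796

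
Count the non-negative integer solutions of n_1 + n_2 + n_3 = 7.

Stars and bars with 7 stars and 2 bars:
C(7+3-1, 3-1) = C(9,2).

Final answer: C(9,2) = 36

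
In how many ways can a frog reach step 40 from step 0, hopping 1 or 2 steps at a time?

Let f(n) be the number of climbs. Removing the last move (1 or 2 steps) gives f(n) = f(n-1) + f(n-2); base cases f(1)=1, f(2)=2.
Iterating the recurrence: f(1)=1, f(2)=2, f(3)=3, f(4)=5, f(5)=8, f(6)=13, f(7)=21, f(8)=34, f(9)=55, f(10)=89, f(11)=144, f(12)=233, f(13)=377, f(14)=610, f(15)=987, f(16)=1597, f(17)=2584, f(18)=4181, f(19)=6765, f(20)=10946, f(21)=17711, f(22)=28657, f(23)=46368, f(24)=75025, f(25)=121393, f(26)=196418, f(27)=317811, f(28)=514229, f(29)=832040, f(30)=1346269, f(31)=2178309, f(32)=3524578, f(33)=5702887, f(34)=9227465, f(35)=14930352, f(36)=24157817, f(37)=39088169, f(38)=63245986, f(39)=102334155, f(40)=165580141.

Final answer: 165580141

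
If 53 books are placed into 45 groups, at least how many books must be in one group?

By the pigeonhole principle: ceiling(53/45).

Final answer: 2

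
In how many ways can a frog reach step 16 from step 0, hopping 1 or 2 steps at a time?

Let f(n) be the number of climbs. Removing the last move (1 or 2 steps) gives f(n) = f(n-1) + f(n-2); base cases f(1)=1, f(2)=2.
Iterating the recurrence: f(1)=1, f(2)=2, f(3)=3, f(4)=5, f(5)=8, f(6)=13, f(7)=21, f(8)=34, f(9)=55, f(10)=89, f(11)=144, f(12)=233, f(13)=377, f(14)=610, f(15)=987, f(16)=1597.

Final answer: 1597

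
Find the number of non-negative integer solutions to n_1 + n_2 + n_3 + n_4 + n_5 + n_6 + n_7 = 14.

Stars and bars with 14 stars and 6 bars:
C(14+7-1, 7-1) = C(20,6).

Final answer: C(20,6) = 38760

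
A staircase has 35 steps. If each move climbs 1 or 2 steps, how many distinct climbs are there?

Let f(n) count the ways. The last step is size 1 or 2, so f(n) = f(n-1) + f(n-2) with f(1)=1, f(2)=2.
Computing successive values: f(1)=1, f(2)=2, f(3)=3, f(4)=5, f(5)=8, f(6)=13, f(7)=21, f(8)=34, f(9)=55, f(10)=89, f(11)=144, f(12)=233, f(13)=377, f(14)=610, f(15)=987, f(16)=1597, f(17)=2584, f(18)=4181, f(19)=6765, f(20)=10946, f(21)=17711, f(22)=28657, f(23)=46368, f(24)=75025, f(25)=121393, f(26)=196418, f(27)=317811, f(28)=514229, f(29)=832040, f(30)=1346269, f(31)=2178309, f(32)=3524578, f(33)=5702887, f(34)=9227465, f(35)=14930352.

Final answer: 14930352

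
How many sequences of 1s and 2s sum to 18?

Condition on the final move: it is a 1-step (f(n-1) ways to get there) or a 2-step (f(n-2) ways), so f(n) = f(n-1) + f(n-2), with f(1)=1, f(2)=2.
Building up term by term: f(1)=1, f(2)=2, f(3)=3, f(4)=5, f(5)=8, f(6)=13, f(7)=21, f(8)=34, f(9)=55, f(10)=89, f(11)=144, f(12)=233, f(13)=377, f(14)=610, f(15)=987, f(16)=1597, f(17)=2584, f(18)=4181.

Final answer: 4181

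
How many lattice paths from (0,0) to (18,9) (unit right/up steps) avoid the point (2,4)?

Total paths to (18,9): C(27,9) = 4686825.
Paths through (2,4): C(6,4) x C(21,5) = 305235.
Avoiding (2,4): 4686825 - 305235.

Final answer: 4381590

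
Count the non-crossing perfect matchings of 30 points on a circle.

This is counted by the nth Catalan number C_n. Here n = 30/2 = 15.
Using C_0 = 1 and C_(k+1) = C_k x 2(2k+1)/(k+2), build up term by term: C_1=1, C_2=2, C_3=5, C_4=14, C_5=42, C_6=132, C_7=429, C_8=1430, C_9=4862, C_10=16796, C_11=58786, C_12=208012, C_13=742900, C_14=2674440, C_15=9694845.

Final answer: C_{15} = 9694845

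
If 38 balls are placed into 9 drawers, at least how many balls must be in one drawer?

By the pigeonhole principle: ceiling(38/9).

Final answer: 5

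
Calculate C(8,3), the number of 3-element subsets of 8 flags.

C(8,3) = 8!/(3! x 5!).

Final answer: \binom{8}{3} = 56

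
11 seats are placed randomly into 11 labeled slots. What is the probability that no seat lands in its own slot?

Use the recurrence D(n) = (n-1)(D(n-1) + D(n-2)) with D(0)=1, D(1)=0.
Building up: D(2)=1, D(3)=2, D(4)=9, D(5)=44, D(6)=265, D(7)=1854, D(8)=14833, D(9)=133496, D(10)=1334961, D(11)=14684570.
Total arrangements: 11! = 39916800.
Probability = D(11)/11! = 1468457/3991680.

Final answer: D(11)/11! = 14684570/39916800 = 0.367879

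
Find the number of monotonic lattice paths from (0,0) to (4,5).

Each path has 4 right steps and 5 up steps in some order (9 steps total).
Choose which 5 of the 9 steps are up: C(9,5).

Final answer: C(9,5) = 126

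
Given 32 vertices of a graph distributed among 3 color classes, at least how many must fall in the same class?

By pigeonhole with 32 objects and 3 categories: ceiling(32/3).

Final answer: 11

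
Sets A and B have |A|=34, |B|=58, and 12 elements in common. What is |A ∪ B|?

|A union B| = |A| + |B| - |A intersect B| = 34 + 58 - 12.

Final answer: 80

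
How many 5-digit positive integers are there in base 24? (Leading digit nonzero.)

These are the integers in [24^4, 24^5), so the count is 24^5 - 24^4 = 23 x 24^4.

Final answer: 7630848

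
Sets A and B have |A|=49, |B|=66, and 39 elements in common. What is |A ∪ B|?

|A union B| = |A| + |B| - |A intersect B| = 49 + 66 - 39.

Final answer: 76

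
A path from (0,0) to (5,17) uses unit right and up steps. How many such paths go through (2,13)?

Paths (0,0)->(2,13): C(15,13) = 105.
Paths (2,13)->(5,17): C(7,4) = 35.
By multiplication principle: 105 x 35.

Final answer: 3675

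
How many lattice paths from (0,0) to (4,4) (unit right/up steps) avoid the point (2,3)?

Total paths to (4,4): C(8,4) = 70.
Paths through (2,3): C(5,3) x C(3,1) = 30.
Avoiding (2,3): 70 - 30.

Final answer: 40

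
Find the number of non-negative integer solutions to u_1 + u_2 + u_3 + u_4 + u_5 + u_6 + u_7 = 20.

Stars and bars with 20 stars and 6 bars:
C(20+7-1, 7-1) = C(26,6).

Final answer: C(26,6) = 230230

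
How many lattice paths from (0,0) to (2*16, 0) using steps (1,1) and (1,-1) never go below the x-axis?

Total monotonic paths to (16,16): C(32,16) = 601080390.
By the reflection principle, paths that go above the diagonal number C(32,17) = 565722720.
Valid Dyck paths: 601080390 - 565722720.
(This is the Catalan number C_{16}.)

Final answer: C_{16} = 35357670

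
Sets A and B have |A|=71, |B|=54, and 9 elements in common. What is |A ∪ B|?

|A union B| = |A| + |B| - |A intersect B| = 71 + 54 - 9.

Final answer: 116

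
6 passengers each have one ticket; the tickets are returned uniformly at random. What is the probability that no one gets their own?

D(n) = (n-1)(D(n-1) + D(n-2)), D(0)=1, D(1)=0.
Building up: D(2)=1, D(3)=2, D(4)=9, D(5)=44, D(6)=265.
Total arrangements: 6! = 720.
Probability = D(6)/6! = 53/144.

Final answer: D(6)/6! = 265/720 = 0.368056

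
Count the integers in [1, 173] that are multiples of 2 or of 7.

Multiples of 2: 86. Multiples of 7: 24. Of both (lcm=14): 12.
By inclusion-exclusion: 86 + 24 - 12.

Final answer: 98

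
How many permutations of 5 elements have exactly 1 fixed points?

Choose which 1 elements are fixed: C(5,1) = 5.
Derange the remaining 4 using D(j) = (j-1)(D(j-1) + D(j-2)), D(0)=1, D(1)=0: D(2)=1, D(3)=2, D(4)=9.
Total: 5 x 9.

Final answer: C(5,1) D(4) = 45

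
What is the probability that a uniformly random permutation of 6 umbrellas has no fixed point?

D(n) = (n-1)(D(n-1) + D(n-2)), D(0)=1, D(1)=0.
Building up: D(2)=1, D(3)=2, D(4)=9, D(5)=44, D(6)=265.
Total arrangements: 6! = 720.
Probability = D(6)/6! = 53/144.

Final answer: D(6)/6! = 265/720 = 0.368056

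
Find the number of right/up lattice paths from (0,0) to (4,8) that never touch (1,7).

Total paths to (4,8): C(12,8) = 495.
Paths through (1,7): C(8,7) x C(4,1) = 32.
Avoiding (1,7): 495 - 32.

Final answer: 463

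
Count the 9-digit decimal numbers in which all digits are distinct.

First digit: 9 (not 0). Second: 9 (not first). Third: 8, etc.
Total: 9 x 9 x 8 x 7 x 6 x 5 x 4 x 3 x 2.

Final answer: 3265920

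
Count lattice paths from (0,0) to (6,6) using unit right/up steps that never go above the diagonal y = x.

Total monotonic paths to (6,6): C(12,6) = 924.
By the reflection principle, paths that go above the diagonal number C(12,7) = 792.
Valid Dyck paths: 924 - 792.
(Equivalently, C_{6} = C(12,6)/7 = 924/7.)

Final answer: C_{6} = 132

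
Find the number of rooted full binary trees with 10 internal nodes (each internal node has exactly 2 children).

The structures are counted by the Catalan number C_n. Here n = 10.
C_n = (2n)!/(n!(n+1)!), so C_{10} = 20!/(10! x 11!) = C(20,10)/11 = 184756/11.

Final answer: C_{10} = 16796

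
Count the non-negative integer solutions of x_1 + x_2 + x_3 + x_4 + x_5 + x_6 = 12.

Stars and bars with 12 stars and 5 bars:
C(12+6-1, 6-1) = C(17,5).

Final answer: C(17,5) = 6188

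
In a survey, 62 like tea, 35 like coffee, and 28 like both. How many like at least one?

|A union B| = |A| + |B| - |A intersect B| = 62 + 35 - 28.

Final answer: 69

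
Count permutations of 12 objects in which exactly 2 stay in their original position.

Choose which 2 elements are fixed: C(12,2) = 66.
Derange the remaining 10 using D(j) = (j-1)(D(j-1) + D(j-2)), D(0)=1, D(1)=0: D(2)=1, D(3)=2, D(4)=9, D(5)=44, D(6)=265, D(7)=1854, D(8)=14833, D(9)=133496, D(10)=1334961.
Total: 66 x 1334961.

Final answer: C(12,2) D(10) = 88107426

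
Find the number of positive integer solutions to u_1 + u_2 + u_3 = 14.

Substitute u'_i = u_i - 1 (so u'_i >= 0). Then sum u'_i = 14 - 3 = 11.
Stars and bars: C(11+3-1, 3-1) = C(13,2).

Final answer: C(13,2) = 78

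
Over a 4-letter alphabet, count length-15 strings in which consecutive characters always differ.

First character: 4 choices. Each subsequent: 3 choices (must differ from the previous one).
Total: 4 x 3^14.

Final answer: 4 x 3^{14} = 19131876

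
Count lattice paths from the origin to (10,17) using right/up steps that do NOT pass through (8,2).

Total paths to (10,17): C(27,17) = 8436285.
Paths through (8,2): C(10,2) x C(17,15) = 6120.
Avoiding (8,2): 8436285 - 6120.

Final answer: 8430165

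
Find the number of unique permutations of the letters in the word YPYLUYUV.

Letters (L:1, P:1, U:2, V:1, Y:3). Total letters: 8.
Permutations = 8!/(3! x 2!).

Final answer: 3360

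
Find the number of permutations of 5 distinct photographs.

The number of ways to arrange 5 distinct objects is 5!.

Final answer: 5! = 120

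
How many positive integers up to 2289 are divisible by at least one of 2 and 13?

Multiples of 2: 1144. Multiples of 13: 176. Of both (lcm=26): 88.
By inclusion-exclusion: 1144 + 176 - 88.

Final answer: 1232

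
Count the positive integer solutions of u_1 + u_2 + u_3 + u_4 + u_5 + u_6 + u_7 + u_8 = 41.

Substitute u'_i = u_i - 1 (so u'_i >= 0). Then sum u'_i = 41 - 8 = 33.
Stars and bars: C(33+8-1, 8-1) = C(40,7).

Final answer: C(40,7) = 18643560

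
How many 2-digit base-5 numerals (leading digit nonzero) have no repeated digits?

First digit: 4 (nonzero). Second: 4 (not first). Third: 3, etc.
Total: 4 x 4.

Final answer: 16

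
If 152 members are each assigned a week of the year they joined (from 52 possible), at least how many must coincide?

There are 52 possible values for week of the year they joined. With 152 members and 52 categories, by pigeonhole: ceiling(152/52).

Final answer: 3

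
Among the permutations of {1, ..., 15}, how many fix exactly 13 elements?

Choose which 13 elements are fixed: C(15,13) = 105.
Derange the remaining 2 using D(j) = (j-1)(D(j-1) + D(j-2)), D(0)=1, D(1)=0: D(2)=1.
Total: 105 x 1.

Final answer: C(15,13) D(2) = 105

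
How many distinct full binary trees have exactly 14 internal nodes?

This is a standard Catalan-number count: the answer is C_n. Here n = 14.
C_n = C(2n,n)/(n+1), so C_{14} = C(28,14)/15 = 40116600/15.

Final answer: C_{14} = 2674440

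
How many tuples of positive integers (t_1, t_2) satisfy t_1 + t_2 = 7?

Substitute t'_i = t_i - 1 (so t'_i >= 0). Then sum t'_i = 7 - 2 = 5.
Stars and bars: C(5+2-1, 2-1) = C(6,1).

Final answer: C(6,1) = 6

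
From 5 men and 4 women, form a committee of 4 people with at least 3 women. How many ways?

Sum over valid woman counts:
C(4,3)C(5,1) = 20
C(4,4)C(5,0) = 1
Total: 20 + 1.

Final answer: 21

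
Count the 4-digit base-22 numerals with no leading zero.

In base 22, the leading digit has 21 choices (1..21); each of the remaining 3 digits has 22 choices.
Total: 21 x 22^3.

Final answer: 223608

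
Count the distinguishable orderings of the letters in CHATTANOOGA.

Letters (A:3, C:1, G:1, H:1, N:1, O:2, T:2). Total letters: 11.
Permutations = 11!/(3! x 2! x 2!).

Final answer: 1663200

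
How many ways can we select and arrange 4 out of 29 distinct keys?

P(29,4) = 29!/(29-4)! = 29!/25!.

Final answer: P(29,4) = 570024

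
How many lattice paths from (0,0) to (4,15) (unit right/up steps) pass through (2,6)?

Paths (0,0)->(2,6): C(8,6) = 28.
Paths (2,6)->(4,15): C(11,9) = 55.
By multiplication principle: 28 x 55.

Final answer: 1540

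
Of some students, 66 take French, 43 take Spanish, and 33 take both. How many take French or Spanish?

|A union B| = |A| + |B| - |A intersect B| = 66 + 43 - 33.

Final answer: 76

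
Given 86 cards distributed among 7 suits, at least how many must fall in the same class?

By pigeonhole with 86 objects and 7 categories: ceiling(86/7).

Final answer: 13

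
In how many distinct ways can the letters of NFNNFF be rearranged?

Letters (F:3, N:3). Total letters: 6.
Permutations = 6!/(3! x 3!).

Final answer: 20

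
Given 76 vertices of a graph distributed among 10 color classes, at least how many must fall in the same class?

By pigeonhole with 76 objects and 10 categories: ceiling(76/10).

Final answer: 8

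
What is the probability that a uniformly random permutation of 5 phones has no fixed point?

Use the recurrence D(n) = (n-1)(D(n-1) + D(n-2)) with D(0)=1, D(1)=0.
Building up: D(2)=1, D(3)=2, D(4)=9, D(5)=44.
Total arrangements: 5! = 120.
Probability = D(5)/5! = 11/30.

Final answer: D(5)/5! = 44/120 = 0.366667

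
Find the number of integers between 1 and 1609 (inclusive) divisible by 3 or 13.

Multiples of 3: 536. Multiples of 13: 123. Of both (lcm=39): 41.
By inclusion-exclusion: 536 + 123 - 41.

Final answer: 618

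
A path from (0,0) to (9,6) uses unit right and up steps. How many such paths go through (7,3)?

Paths (0,0)->(7,3): C(10,3) = 120.
Paths (7,3)->(9,6): C(5,3) = 10.
By multiplication principle: 120 x 10.

Final answer: 1200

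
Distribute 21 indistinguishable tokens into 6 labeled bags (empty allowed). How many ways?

Stars and bars: C(n+k-1, k-1) = C(26,5).

Final answer: C(26,5) = 65780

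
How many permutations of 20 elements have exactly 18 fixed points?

Choose which 18 elements are fixed: C(20,18) = 190.
Derange the remaining 2 using D(j) = (j-1)(D(j-1) + D(j-2)), D(0)=1, D(1)=0: D(2)=1.
Total: 190 x 1.

Final answer: C(20,18) D(2) = 190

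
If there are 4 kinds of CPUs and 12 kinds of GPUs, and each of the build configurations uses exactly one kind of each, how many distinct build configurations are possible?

By the multiplication principle: 4 x 12.

Final answer: 48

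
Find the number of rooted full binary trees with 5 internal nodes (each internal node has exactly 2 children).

This is counted by the nth Catalan number C_n. Here n = 5.
Using C_0 = 1 and C_(k+1) = C_k x 2(2k+1)/(k+2), build up term by term: C_1=1, C_2=2, C_3=5, C_4=14, C_5=42.

Final answer: C_{5} = 42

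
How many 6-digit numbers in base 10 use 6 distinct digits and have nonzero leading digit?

The leading digit has 9 choices (anything but zero); the next has 9 (anything but the first), then 8, and so on, one fewer each time.
Total: 9 x 9 x 8 x 7 x 6 x 5.

Final answer: 136080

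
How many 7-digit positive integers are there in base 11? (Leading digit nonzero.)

In base 11, the leading digit has 10 choices (1..10); each of the remaining 6 digits has 11 choices.
Total: 10 x 11^6.

Final answer: 17715610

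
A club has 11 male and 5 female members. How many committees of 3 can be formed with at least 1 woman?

Sum over valid woman counts:
C(5,1)C(11,2) = 275
C(5,2)C(11,1) = 110
C(5,3)C(11,0) = 10
Total: 275 + 110 + 10.

Final answer: 395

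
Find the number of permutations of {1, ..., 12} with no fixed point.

D(n) = (n-1)(D(n-1) + D(n-2)), D(0)=1, D(1)=0.
Building up: D(2)=1, D(3)=2, D(4)=9, D(5)=44, D(6)=265, D(7)=1854, D(8)=14833, D(9)=133496, D(10)=1334961, D(11)=14684570.
D(12) = 11 x (D(11) + D(10)) = 11 x (14684570 + 1334961).

Final answer: D(12) = 176214841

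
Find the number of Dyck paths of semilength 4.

Total monotonic paths to (4,4): C(8,4) = 70.
Paths that cross above y=x (reflection bijection): C(8,5) = 56.
Valid Dyck paths: 70 - 56.
(Equivalently, C_{4} = C(8,4)/5 = 70/5.)

Final answer: C_{4} = 14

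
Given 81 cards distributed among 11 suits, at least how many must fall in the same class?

By pigeonhole with 81 objects and 11 categories: ceiling(81/11).

Final answer: 8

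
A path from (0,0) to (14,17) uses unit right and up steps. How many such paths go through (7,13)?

Paths (0,0)->(7,13): C(20,13) = 77520.
Paths (7,13)->(14,17): C(11,4) = 330.
By multiplication principle: 77520 x 330.

Final answer: 25581600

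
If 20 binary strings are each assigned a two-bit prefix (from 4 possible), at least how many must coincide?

There are 4 possible values for two-bit prefix. With 20 binary strings and 4 categories, by pigeonhole: ceiling(20/4).

Final answer: 5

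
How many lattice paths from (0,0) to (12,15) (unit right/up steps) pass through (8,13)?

Paths (0,0)->(8,13): C(21,13) = 203490.
Paths (8,13)->(12,15): C(6,2) = 15.
By multiplication principle: 203490 x 15.

Final answer: 3052350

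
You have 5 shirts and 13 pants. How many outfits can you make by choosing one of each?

By the multiplication principle: 5 x 13.

Final answer: 65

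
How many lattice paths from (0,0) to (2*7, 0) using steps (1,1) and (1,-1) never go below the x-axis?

Total monotonic paths to (7,7): C(14,7) = 3432.
Paths that cross above y=x (reflection bijection): C(14,8) = 3003.
Valid Dyck paths: 3432 - 3003.
(Equivalently, C_{7} = C(14,7)/8 = 3432/8.)

Final answer: C_{7} = 429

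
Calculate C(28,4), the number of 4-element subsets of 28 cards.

C(28,4) = 28!/(4! x 24!).

Final answer: \binom{28}{4} = 20475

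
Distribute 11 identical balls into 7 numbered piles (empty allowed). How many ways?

Stars and bars: C(n+k-1, k-1) = C(17,6).

Final answer: C(17,6) = 12376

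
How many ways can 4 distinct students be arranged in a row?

The number of ways to arrange 4 distinct objects is 4!.

Final answer: 4! = 24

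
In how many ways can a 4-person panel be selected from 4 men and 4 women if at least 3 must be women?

Sum over valid woman counts:
C(4,3)C(4,1) = 16
C(4,4)C(4,0) = 1
Total: 16 + 1.

Final answer: 17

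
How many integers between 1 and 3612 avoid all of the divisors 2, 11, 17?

|div by 2|=1806, |div by 11|=328, |div by 17|=212.
|div by 2&11|=164, |div by 2&17|=106, |div by 11&17|=19, |div by all|=9.
By inclusion-exclusion, divisible by at least one: 1806+328+212-164-106-19+9 = 2066.
Not divisible by any: 3612 - 2066.

Final answer: 1546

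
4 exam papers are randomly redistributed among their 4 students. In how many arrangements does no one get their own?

Derangements satisfy D(n) = (n-1)(D(n-1) + D(n-2)), starting from D(0)=1, D(1)=0.
D(2) = 1 x (0 + 1) = 1
D(3) = 2 x (1 + 0) = 2
D(4) = 3 x (D(3) + D(2)) = 3 x (2 + 1)

Final answer: D(4) = 9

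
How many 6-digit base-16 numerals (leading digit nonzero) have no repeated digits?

The leading digit has 15 choices (anything but zero); the next has 15 (anything but the first), then 14, and so on, one fewer each time.
Total: 15 x 15 x 14 x 13 x 12 x 11.

Final answer: 5405400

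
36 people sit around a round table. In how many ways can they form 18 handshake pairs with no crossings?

The structures are counted by the Catalan number C_n. Here n = 36/2 = 18.
Using C_0 = 1 and C_(k+1) = C_k x 2(2k+1)/(k+2), build up term by term: C_1=1, C_2=2, C_3=5, C_4=14, C_5=42, C_6=132, C_7=429, C_8=1430, C_9=4862, C_10=16796, C_11=58786, C_12=208012, C_13=742900, C_14=2674440, C_15=9694845, C_16=35357670, C_17=129644790, C_18=477638700.

Final answer: C_{18} = 477638700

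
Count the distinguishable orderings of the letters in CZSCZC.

Letters (C:3, S:1, Z:2). Total letters: 6.
Permutations = 6!/(3! x 2!).

Final answer: 60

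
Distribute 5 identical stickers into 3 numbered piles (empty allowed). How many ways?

Stars and bars: C(n+k-1, k-1) = C(7,2).

Final answer: C(7,2) = 21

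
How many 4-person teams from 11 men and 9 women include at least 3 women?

Sum over valid woman counts:
C(9,3)C(11,1) = 924
C(9,4)C(11,0) = 126
Total: 924 + 126.

Final answer: 1050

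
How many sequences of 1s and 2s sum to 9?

Condition on the final move: it is a 1-step (f(n-1) ways to get there) or a 2-step (f(n-2) ways), so f(n) = f(n-1) + f(n-2), with f(1)=1, f(2)=2.
Building up term by term: f(1)=1, f(2)=2, f(3)=3, f(4)=5, f(5)=8, f(6)=13, f(7)=21, f(8)=34, f(9)=55.

Final answer: 55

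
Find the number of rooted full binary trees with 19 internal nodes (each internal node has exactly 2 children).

The structures are counted by the Catalan number C_n. Here n = 19.
C_n = C(2n,n)/(n+1), so C_{19} = C(38,19)/20 = 35345263800/20.

Final answer: C_{19} = 1767263190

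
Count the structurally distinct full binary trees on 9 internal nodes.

This is a standard Catalan-number count: the answer is C_n. Here n = 9.
C_n = C(2n,n) - C(2n,n+1), so C_{9} = C(18,9) - C(18,10) = 48620 - 43758.

Final answer: C_{9} = 4862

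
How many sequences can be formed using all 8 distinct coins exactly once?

The number of ways to arrange 8 distinct objects is 8!.

Final answer: 8! = 40320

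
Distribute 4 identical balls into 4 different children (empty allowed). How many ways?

Stars and bars: C(n+k-1, k-1) = C(7,3).

Final answer: C(7,3) = 35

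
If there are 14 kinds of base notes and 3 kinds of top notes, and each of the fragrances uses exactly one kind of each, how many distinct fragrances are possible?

By the multiplication principle: 14 x 3.

Final answer: 42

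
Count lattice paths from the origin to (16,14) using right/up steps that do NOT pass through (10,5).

Total paths to (16,14): C(30,14) = 145422675.
Paths through (10,5): C(15,5) x C(15,9) = 15030015.
Avoiding (10,5): 145422675 - 15030015.

Final answer: 130392660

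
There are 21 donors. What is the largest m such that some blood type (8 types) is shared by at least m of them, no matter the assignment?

There are 8 possible values for blood type (8 types). With 21 donors and 8 categories, by pigeonhole: ceiling(21/8).

Final answer: 3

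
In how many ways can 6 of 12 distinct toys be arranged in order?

P(12,6) = 12!/(12-6)! = 12!/6!.

Final answer: P(12,6) = 665280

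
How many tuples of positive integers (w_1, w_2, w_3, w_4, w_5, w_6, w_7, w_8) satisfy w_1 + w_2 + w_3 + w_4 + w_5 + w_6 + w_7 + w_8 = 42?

Substitute w'_i = w_i - 1 (so w'_i >= 0). Then sum w'_i = 42 - 8 = 34.
Stars and bars: C(34+8-1, 8-1) = C(41,7).

Final answer: C(41,7) = 22481940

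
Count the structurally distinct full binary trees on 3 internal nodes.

This is counted by the nth Catalan number C_n. Here n = 3.
C_n = C(2n,n) - C(2n,n+1), so C_{3} = C(6,3) - C(6,4) = 20 - 15.

Final answer: C_{3} = 5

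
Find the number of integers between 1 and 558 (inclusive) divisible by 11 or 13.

Multiples of 11: 50. Multiples of 13: 42. Of both (lcm=143): 3.
By inclusion-exclusion: 50 + 42 - 3.

Final answer: 89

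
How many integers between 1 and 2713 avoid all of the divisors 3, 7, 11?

|div by 3|=904, |div by 7|=387, |div by 11|=246.
|div by 3&7|=129, |div by 3&11|=82, |div by 7&11|=35, |div by all|=11.
By inclusion-exclusion, divisible by at least one: 904+387+246-129-82-35+11 = 1302.
Not divisible by any: 2713 - 1302.

Final answer: 1411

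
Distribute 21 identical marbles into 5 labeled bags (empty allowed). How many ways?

Stars and bars: C(n+k-1, k-1) = C(25,4).

Final answer: C(25,4) = 12650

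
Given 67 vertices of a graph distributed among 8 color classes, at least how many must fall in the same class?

By pigeonhole with 67 objects and 8 categories: ceiling(67/8).

Final answer: 9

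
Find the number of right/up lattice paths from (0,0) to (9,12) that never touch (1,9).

Total paths to (9,12): C(21,12) = 293930.
Paths through (1,9): C(10,9) x C(11,3) = 1650.
Avoiding (1,9): 293930 - 1650.

Final answer: 292280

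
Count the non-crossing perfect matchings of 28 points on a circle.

This is a standard Catalan-number count: the answer is C_n. Here n = 28/2 = 14.
C_n = C(2n,n) - C(2n,n+1), so C_{14} = C(28,14) - C(28,15) = 40116600 - 37442160.

Final answer: C_{14} = 2674440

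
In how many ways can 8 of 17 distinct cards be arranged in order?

P(17,8) = 17!/(17-8)! = 17!/9!.

Final answer: P(17,8) = 980179200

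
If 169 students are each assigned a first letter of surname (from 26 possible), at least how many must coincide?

There are 26 possible values for first letter of surname. With 169 students and 26 categories, by pigeonhole: ceiling(169/26).

Final answer: 7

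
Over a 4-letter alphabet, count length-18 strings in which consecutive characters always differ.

Let g(n) count such strings. g(1) = 4, and each valid string of length n-1 extends in 3 ways (any symbol but the last), so g(n) = 3 g(n-1).
Total: g(18) = 4 x 3^17.

Final answer: 4 x 3^{17} = 516560652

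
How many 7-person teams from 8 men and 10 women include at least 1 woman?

Sum over valid woman counts:
C(10,1)C(8,6) = 280
C(10,2)C(8,5) = 2520
C(10,3)C(8,4) = 8400
C(10,4)C(8,3) = 11760
C(10,5)C(8,2) = 7056
C(10,6)C(8,1) = 1680
C(10,7)C(8,0) = 120
Total: 280 + 2520 + 8400 + 11760 + 7056 + 1680 + 120.

Final answer: 31816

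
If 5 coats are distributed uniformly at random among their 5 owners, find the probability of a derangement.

Derangements satisfy D(n) = (n-1)(D(n-1) + D(n-2)), starting from D(0)=1, D(1)=0.
Building up: D(2)=1, D(3)=2, D(4)=9, D(5)=44.
Total arrangements: 5! = 120.
Probability = D(5)/5! = 11/30.

Final answer: D(5)/5! = 44/120 = 0.366667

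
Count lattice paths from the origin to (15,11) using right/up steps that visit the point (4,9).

Paths (0,0)->(4,9): C(13,9) = 715.
Paths (4,9)->(15,11): C(13,2) = 78.
By multiplication principle: 715 x 78.

Final answer: 55770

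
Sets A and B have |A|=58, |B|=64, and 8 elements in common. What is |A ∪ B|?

|A union B| = |A| + |B| - |A intersect B| = 58 + 64 - 8.

Final answer: 114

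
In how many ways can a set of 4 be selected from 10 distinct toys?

C(10,4) = 10!/(4! x (10-4)!).

Final answer: C(10,4) = 210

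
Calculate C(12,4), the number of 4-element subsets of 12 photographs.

C(12,4) = 12!/(4! x 8!).

Final answer: \binom{12}{4} = 495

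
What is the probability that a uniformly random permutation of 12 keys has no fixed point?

D(n) = (n-1)(D(n-1) + D(n-2)), D(0)=1, D(1)=0.
Building up: D(2)=1, D(3)=2, D(4)=9, D(5)=44, D(6)=265, D(7)=1854, D(8)=14833, D(9)=133496, D(10)=1334961, D(11)=14684570, D(12)=176214841.
Total arrangements: 12! = 479001600.
Probability = D(12)/12! = 16019531/43545600.

Final answer: D(12)/12! = 176214841/479001600 = 0.367879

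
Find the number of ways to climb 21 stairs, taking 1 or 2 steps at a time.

Let f(n) count the ways. The last step is size 1 or 2, so f(n) = f(n-1) + f(n-2) with f(1)=1, f(2)=2.
Iterating the recurrence: f(1)=1, f(2)=2, f(3)=3, f(4)=5, f(5)=8, f(6)=13, f(7)=21, f(8)=34, f(9)=55, f(10)=89, f(11)=144, f(12)=233, f(13)=377, f(14)=610, f(15)=987, f(16)=1597, f(17)=2584, f(18)=4181, f(19)=6765, f(20)=10946, f(21)=17711.

Final answer: 17711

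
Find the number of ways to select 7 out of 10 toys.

C(10,7) = 10!/(7! x (10-7)!).

Final answer: C(10,7) = 120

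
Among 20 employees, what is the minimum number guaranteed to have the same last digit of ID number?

There are 10 possible values for last digit of ID number. With 20 employees and 10 categories, by pigeonhole: ceiling(20/10).

Final answer: 2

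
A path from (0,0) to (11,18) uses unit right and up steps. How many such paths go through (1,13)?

Paths (0,0)->(1,13): C(14,13) = 14.
Paths (1,13)->(11,18): C(15,5) = 3003.
By multiplication principle: 14 x 3003.

Final answer: 42042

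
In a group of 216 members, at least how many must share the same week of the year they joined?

There are 52 possible values for week of the year they joined. With 216 members and 52 categories, by pigeonhole: ceiling(216/52).

Final answer: 5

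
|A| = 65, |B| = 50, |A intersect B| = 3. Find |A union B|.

|A union B| = |A| + |B| - |A intersect B| = 65 + 50 - 3.

Final answer: 112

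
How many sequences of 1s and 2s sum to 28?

Let f(n) count the ways. The last step is size 1 or 2, so f(n) = f(n-1) + f(n-2) with f(1)=1, f(2)=2.
Computing successive values: f(1)=1, f(2)=2, f(3)=3, f(4)=5, f(5)=8, f(6)=13, f(7)=21, f(8)=34, f(9)=55, f(10)=89, f(11)=144, f(12)=233, f(13)=377, f(14)=610, f(15)=987, f(16)=1597, f(17)=2584, f(18)=4181, f(19)=6765, f(20)=10946, f(21)=17711, f(22)=28657, f(23)=46368, f(24)=75025, f(25)=121393, f(26)=196418, f(27)=317811, f(28)=514229.

Final answer: 514229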